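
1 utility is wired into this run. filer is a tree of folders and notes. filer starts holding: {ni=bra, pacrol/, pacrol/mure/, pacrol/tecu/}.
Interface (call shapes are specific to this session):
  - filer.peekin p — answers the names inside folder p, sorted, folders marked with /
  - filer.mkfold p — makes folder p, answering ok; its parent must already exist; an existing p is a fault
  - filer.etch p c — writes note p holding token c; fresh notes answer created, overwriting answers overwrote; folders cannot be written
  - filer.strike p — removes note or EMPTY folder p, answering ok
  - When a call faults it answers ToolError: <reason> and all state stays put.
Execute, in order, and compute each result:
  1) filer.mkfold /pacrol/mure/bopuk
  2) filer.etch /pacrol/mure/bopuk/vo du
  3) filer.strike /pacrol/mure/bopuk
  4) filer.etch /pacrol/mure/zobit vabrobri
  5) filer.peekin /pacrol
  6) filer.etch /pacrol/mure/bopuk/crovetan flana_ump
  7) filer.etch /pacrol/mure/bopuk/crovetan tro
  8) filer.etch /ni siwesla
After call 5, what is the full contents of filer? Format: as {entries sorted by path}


Answer: {ni=bra, pacrol/, pacrol/mure/, pacrol/mure/bopuk/, pacrol/mure/bopuk/vo=du, pacrol/mure/zobit=vabrobri, pacrol/tecu/}

Derivation:
> filer.mkfold p: /pacrol/mure/bopuk
  ok
> filer.etch p: /pacrol/mure/bopuk/vo c: du
  created
> filer.strike p: /pacrol/mure/bopuk
  ToolError: not empty
> filer.etch p: /pacrol/mure/zobit c: vabrobri
  created
> filer.peekin p: /pacrol
  [mure/, tecu/]
> filer.etch p: /pacrol/mure/bopuk/crovetan c: flana_ump
  created
> filer.etch p: /pacrol/mure/bopuk/crovetan c: tro
  overwrote
> filer.etch p: /ni c: siwesla
  overwrote


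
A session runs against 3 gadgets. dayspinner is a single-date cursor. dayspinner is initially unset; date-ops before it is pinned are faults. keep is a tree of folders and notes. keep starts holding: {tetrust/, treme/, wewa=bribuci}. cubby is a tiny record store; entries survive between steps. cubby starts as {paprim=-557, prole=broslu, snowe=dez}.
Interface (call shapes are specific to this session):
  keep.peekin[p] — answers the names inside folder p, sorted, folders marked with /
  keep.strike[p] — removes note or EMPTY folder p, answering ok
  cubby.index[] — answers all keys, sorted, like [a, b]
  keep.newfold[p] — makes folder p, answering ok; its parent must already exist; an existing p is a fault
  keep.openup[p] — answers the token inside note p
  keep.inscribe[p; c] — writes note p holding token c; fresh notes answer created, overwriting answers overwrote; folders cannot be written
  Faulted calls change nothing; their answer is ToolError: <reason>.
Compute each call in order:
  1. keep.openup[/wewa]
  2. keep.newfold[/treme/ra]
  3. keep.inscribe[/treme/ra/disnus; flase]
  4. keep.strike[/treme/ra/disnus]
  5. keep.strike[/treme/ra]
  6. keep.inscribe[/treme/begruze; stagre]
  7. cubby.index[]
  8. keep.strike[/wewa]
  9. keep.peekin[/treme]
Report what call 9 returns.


// keep.openup(p→/wewa) == bribuci
// keep.newfold(p→/treme/ra) == ok
// keep.inscribe(p→/treme/ra/disnus, c→flase) == created
// keep.strike(p→/treme/ra/disnus) == ok
// keep.strike(p→/treme/ra) == ok
// keep.inscribe(p→/treme/begruze, c→stagre) == created
// cubby.index() == [paprim, prole, snowe]
// keep.strike(p→/wewa) == ok
// keep.peekin(p→/treme) == [begruze]

Answer: [begruze]


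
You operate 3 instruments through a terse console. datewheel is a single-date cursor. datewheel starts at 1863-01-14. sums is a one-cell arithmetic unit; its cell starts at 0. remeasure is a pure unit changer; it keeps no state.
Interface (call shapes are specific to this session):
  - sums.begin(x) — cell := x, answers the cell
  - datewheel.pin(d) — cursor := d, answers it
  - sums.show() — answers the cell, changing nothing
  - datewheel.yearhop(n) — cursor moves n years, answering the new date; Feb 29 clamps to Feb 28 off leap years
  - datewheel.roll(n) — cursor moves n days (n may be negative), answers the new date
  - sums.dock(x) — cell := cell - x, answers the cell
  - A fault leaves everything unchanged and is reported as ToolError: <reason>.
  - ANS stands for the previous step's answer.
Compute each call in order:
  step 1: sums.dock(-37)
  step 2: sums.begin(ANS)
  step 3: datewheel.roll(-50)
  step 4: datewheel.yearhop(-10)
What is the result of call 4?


Answer: 1852-11-25

Derivation:
CALL sums.dock[x=-37]
RET  37
CALL sums.begin[x=ANS]
RET  37
CALL datewheel.roll[n=-50]
RET  1862-11-25
CALL datewheel.yearhop[n=-10]
RET  1852-11-25


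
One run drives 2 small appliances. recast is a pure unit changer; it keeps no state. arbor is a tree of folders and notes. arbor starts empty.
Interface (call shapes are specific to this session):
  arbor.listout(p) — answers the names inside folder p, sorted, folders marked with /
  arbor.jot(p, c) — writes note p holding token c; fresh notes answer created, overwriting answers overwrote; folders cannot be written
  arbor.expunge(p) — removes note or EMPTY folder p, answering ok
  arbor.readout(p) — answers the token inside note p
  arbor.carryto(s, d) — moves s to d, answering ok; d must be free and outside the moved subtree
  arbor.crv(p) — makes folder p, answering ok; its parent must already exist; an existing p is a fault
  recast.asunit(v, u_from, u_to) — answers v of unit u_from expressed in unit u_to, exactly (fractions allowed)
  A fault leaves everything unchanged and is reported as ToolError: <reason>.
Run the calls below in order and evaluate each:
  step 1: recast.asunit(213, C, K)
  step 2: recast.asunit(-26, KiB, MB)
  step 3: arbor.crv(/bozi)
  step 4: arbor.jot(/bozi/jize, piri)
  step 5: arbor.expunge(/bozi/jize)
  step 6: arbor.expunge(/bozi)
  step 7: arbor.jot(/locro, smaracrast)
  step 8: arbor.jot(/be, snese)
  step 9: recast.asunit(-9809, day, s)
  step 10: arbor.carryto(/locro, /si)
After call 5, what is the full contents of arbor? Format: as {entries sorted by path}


Answer: {bozi/}

Derivation:
-> recast.asunit(v: 213, u_from: C, u_to: K)
<- 9723/20
-> recast.asunit(v: -26, u_from: KiB, u_to: MB)
<- -416/15625
-> arbor.crv(p: /bozi)
<- ok
-> arbor.jot(p: /bozi/jize, c: piri)
<- created
-> arbor.expunge(p: /bozi/jize)
<- ok
-> arbor.expunge(p: /bozi)
<- ok
-> arbor.jot(p: /locro, c: smaracrast)
<- created
-> arbor.jot(p: /be, c: snese)
<- created
-> recast.asunit(v: -9809, u_from: day, u_to: s)
<- -847497600
-> arbor.carryto(s: /locro, d: /si)
<- ok


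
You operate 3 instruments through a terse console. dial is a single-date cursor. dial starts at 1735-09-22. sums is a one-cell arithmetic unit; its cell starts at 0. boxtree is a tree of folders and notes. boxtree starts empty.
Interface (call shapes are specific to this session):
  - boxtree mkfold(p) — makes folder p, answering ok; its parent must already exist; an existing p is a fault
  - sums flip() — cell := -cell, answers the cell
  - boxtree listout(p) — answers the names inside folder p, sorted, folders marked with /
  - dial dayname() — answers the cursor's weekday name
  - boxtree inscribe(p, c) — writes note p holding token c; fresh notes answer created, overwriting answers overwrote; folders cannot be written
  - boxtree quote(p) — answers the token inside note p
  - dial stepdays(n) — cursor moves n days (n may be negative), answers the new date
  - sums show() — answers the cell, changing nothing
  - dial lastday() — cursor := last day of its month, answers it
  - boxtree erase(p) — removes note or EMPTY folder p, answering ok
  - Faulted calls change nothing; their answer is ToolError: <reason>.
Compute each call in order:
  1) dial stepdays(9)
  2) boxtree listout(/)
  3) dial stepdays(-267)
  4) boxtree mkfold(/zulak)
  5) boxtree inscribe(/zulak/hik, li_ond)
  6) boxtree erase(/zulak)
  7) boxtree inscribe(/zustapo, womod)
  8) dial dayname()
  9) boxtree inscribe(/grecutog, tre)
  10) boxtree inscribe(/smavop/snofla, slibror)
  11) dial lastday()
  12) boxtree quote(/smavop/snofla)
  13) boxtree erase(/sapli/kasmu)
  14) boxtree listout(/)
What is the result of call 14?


Answer: [grecutog, zulak/, zustapo]

Derivation:
// 1. dial stepdays(9) ~> 1735-10-01
// 2. boxtree listout(/) ~> []
// 3. dial stepdays(-267) ~> 1735-01-07
// 4. boxtree mkfold(/zulak) ~> ok
// 5. boxtree inscribe(/zulak/hik, li_ond) ~> created
// 6. boxtree erase(/zulak) ~> ToolError: not empty
// 7. boxtree inscribe(/zustapo, womod) ~> created
// 8. dial dayname() ~> Friday
// 9. boxtree inscribe(/grecutog, tre) ~> created
// 10. boxtree inscribe(/smavop/snofla, slibror) ~> ToolError: no parent
// 11. dial lastday() ~> 1735-01-31
// 12. boxtree quote(/smavop/snofla) ~> ToolError: not found
// 13. boxtree erase(/sapli/kasmu) ~> ToolError: not found
// 14. boxtree listout(/) ~> [grecutog, zulak/, zustapo]


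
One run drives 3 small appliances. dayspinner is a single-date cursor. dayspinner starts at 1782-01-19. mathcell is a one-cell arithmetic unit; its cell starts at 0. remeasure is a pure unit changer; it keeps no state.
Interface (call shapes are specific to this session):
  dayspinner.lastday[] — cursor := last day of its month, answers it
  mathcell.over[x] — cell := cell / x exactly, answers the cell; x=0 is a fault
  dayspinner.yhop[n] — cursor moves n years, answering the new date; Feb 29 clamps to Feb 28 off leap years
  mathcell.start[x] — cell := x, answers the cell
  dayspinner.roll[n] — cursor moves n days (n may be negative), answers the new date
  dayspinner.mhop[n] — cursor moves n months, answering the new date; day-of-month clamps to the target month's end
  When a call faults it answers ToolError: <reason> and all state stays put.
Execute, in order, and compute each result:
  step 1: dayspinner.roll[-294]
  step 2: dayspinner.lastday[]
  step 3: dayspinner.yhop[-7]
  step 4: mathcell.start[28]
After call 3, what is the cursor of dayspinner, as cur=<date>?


>> dayspinner.roll(-294)
<< 1781-03-31
>> dayspinner.lastday()
<< 1781-03-31
>> dayspinner.yhop(-7)
<< 1774-03-31
>> mathcell.start(28)
<< 28

Answer: cur=1774-03-31


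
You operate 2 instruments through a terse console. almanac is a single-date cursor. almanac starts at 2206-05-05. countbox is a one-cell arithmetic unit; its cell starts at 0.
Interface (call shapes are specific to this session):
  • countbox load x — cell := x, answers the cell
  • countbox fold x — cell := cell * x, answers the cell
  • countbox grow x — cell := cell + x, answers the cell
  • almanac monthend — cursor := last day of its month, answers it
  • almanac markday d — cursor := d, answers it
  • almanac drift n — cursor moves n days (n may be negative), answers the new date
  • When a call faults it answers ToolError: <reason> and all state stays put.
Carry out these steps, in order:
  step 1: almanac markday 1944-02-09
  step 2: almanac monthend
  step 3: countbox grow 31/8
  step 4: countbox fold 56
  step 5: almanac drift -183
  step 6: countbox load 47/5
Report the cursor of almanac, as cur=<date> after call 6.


Answer: cur=1943-08-30

Derivation:
Then almanac markday using d='1944-02-09', and see 1944-02-09.
I call almanac monthend, giving 1944-02-29.
I run countbox grow using x='31/8', which returns 31/8.
I call countbox fold using x='56', and get 217.
I run almanac drift using n='-183', and see 1943-08-30.
I try countbox load using x='47/5', → 47/5.


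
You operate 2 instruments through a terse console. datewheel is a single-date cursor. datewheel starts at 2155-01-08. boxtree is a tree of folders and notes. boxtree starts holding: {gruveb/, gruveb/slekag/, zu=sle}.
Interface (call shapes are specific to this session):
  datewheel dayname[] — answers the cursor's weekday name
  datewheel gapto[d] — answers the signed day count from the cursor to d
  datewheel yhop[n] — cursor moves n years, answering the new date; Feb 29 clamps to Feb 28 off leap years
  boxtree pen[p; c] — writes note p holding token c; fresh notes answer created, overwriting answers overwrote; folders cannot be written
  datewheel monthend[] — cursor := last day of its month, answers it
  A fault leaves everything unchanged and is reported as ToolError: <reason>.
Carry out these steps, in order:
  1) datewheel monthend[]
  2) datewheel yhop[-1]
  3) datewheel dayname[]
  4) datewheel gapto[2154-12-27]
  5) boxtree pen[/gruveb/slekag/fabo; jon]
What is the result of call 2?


Answer: 2154-01-31

Derivation:
Do: datewheel monthend[]
See: 2155-01-31
Do: datewheel yhop[n='-1']
See: 2154-01-31
Do: datewheel dayname[]
See: Thursday
Do: datewheel gapto[d='2154-12-27']
See: 330
Do: boxtree pen[p='/gruveb/slekag/fabo'; c='jon']
See: created


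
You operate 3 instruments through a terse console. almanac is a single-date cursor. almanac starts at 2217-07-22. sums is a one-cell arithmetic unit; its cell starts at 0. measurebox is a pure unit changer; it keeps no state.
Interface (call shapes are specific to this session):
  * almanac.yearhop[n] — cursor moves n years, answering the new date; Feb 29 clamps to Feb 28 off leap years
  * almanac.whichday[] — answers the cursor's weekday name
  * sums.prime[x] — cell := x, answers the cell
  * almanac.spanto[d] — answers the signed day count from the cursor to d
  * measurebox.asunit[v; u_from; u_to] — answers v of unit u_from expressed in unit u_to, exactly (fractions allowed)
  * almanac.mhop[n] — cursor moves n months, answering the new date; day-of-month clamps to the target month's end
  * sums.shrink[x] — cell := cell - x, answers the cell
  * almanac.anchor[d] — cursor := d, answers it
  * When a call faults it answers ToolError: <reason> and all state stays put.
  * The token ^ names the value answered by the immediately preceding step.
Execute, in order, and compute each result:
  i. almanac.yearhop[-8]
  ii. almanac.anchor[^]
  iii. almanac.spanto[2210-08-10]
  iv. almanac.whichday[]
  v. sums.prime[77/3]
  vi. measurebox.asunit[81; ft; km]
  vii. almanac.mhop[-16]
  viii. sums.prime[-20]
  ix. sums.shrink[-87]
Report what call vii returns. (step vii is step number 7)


Answer: 2208-03-22

Derivation:
> yearhop n: -8
:: 2209-07-22
> anchor d: ^
:: 2209-07-22
> spanto d: 2210-08-10
:: 384
> whichday
:: Saturday
> prime x: 77/3
:: 77/3
> asunit v: 81 u_from: ft u_to: km
:: 30861/1250000
> mhop n: -16
:: 2208-03-22
> prime x: -20
:: -20
> shrink x: -87
:: 67


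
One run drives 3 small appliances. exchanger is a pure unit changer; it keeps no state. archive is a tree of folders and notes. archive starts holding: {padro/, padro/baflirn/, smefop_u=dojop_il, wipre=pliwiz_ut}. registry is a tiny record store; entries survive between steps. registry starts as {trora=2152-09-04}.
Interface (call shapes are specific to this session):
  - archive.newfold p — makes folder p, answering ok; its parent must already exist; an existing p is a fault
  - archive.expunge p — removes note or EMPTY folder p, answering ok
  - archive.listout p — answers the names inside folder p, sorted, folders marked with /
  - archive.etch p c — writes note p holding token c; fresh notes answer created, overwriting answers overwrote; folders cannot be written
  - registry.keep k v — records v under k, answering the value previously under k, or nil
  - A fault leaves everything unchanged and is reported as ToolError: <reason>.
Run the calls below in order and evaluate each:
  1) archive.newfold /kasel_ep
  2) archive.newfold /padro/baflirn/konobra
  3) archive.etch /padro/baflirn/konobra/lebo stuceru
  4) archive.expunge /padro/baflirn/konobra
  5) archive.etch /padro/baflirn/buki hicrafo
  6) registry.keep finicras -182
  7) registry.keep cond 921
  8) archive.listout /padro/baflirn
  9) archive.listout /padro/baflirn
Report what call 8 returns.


Answer: [buki, konobra/]

Derivation:
% archive.newfold p='/kasel_ep'
:: ok
% archive.newfold p='/padro/baflirn/konobra'
:: ok
% archive.etch p='/padro/baflirn/konobra/lebo' c='stuceru'
:: created
% archive.expunge p='/padro/baflirn/konobra'
:: ToolError: not empty
% archive.etch p='/padro/baflirn/buki' c='hicrafo'
:: created
% registry.keep k='finicras' v='-182'
:: nil
% registry.keep k='cond' v='921'
:: nil
% archive.listout p='/padro/baflirn'
:: [buki, konobra/]
% archive.listout p='/padro/baflirn'
:: [buki, konobra/]


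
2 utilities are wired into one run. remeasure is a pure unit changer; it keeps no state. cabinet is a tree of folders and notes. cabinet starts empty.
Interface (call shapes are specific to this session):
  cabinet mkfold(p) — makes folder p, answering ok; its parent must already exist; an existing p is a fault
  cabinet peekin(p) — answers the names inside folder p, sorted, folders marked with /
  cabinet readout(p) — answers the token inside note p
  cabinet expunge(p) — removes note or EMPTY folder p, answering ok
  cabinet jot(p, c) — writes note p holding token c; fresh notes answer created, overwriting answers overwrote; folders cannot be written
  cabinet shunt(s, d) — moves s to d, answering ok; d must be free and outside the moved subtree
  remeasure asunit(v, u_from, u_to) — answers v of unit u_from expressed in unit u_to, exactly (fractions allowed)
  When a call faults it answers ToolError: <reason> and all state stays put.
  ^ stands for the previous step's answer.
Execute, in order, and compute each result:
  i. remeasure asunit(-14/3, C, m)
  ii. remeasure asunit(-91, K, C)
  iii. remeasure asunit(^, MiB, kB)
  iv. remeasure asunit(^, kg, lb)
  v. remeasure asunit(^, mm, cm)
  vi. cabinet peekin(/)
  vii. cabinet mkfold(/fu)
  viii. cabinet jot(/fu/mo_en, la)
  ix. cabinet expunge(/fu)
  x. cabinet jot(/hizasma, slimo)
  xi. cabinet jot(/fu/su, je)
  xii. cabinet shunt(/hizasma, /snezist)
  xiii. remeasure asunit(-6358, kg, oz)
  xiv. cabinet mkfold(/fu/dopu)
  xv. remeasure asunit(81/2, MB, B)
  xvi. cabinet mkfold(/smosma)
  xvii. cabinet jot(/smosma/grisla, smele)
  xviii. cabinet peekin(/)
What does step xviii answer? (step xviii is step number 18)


Answer: [fu/, smosma/, snezist]

Derivation:
I invoke remeasure asunit with v→-14/3, u_from→C, u_to→m, which returns ToolError: incompatible units.
I invoke remeasure asunit with v→-91, u_from→K, u_to→C, and observe -7283/20.
Using remeasure asunit with v→^, u_from→MiB, u_to→kB, → -238649344/625.
Using remeasure asunit with v→^, u_from→kg, u_to→lb, and observe -38183895040000/45359237.
Now I run remeasure asunit with v→^, u_from→mm, u_to→cm, and observe -3818389504000/45359237.
Next I call cabinet peekin with p→/, — result: [].
I call cabinet mkfold with p→/fu, giving ok.
I try cabinet jot with p→/fu/mo_en, c→la, → created.
Calling cabinet expunge with p→/fu, and observe ToolError: not empty.
Next I call cabinet jot with p→/hizasma, c→slimo, and observe created.
I run cabinet jot with p→/fu/su, c→je, and get created.
I call cabinet shunt with s→/hizasma, d→/snezist, → ok.
I call remeasure asunit with v→-6358, u_from→kg, u_to→oz, which returns -924800000000/4123567.
I use cabinet mkfold with p→/fu/dopu, → ok.
Then remeasure asunit with v→81/2, u_from→MB, u_to→B, and see 40500000.
Now I run cabinet mkfold with p→/smosma, and observe ok.
I invoke cabinet jot with p→/smosma/grisla, c→smele: created.
I invoke cabinet peekin with p→/, and see [fu/, smosma/, snezist].


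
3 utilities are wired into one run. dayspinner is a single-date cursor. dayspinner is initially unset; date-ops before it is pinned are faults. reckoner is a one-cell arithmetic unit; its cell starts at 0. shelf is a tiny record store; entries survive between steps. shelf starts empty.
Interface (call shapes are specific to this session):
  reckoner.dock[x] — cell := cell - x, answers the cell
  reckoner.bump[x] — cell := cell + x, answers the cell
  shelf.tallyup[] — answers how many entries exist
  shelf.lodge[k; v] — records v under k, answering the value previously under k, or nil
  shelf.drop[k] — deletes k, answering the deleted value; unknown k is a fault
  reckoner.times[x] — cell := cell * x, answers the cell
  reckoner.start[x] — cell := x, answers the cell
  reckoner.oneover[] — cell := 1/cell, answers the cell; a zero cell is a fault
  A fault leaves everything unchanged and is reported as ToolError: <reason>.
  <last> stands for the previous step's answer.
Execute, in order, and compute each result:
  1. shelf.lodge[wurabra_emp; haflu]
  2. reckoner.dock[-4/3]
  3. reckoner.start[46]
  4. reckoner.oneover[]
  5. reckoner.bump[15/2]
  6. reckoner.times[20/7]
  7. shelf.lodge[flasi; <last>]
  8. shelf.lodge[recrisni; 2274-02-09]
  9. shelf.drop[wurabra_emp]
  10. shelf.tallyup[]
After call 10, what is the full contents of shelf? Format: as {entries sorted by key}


>> shelf.lodge(wurabra_emp, haflu)
<< nil
>> reckoner.dock(-4/3)
<< 4/3
>> reckoner.start(46)
<< 46
>> reckoner.oneover()
<< 1/46
>> reckoner.bump(15/2)
<< 173/23
>> reckoner.times(20/7)
<< 3460/161
>> shelf.lodge(flasi, <last>)
<< nil
>> shelf.lodge(recrisni, 2274-02-09)
<< nil
>> shelf.drop(wurabra_emp)
<< haflu
>> shelf.tallyup()
<< 2

Answer: {flasi=3460/161, recrisni=2274-02-09}


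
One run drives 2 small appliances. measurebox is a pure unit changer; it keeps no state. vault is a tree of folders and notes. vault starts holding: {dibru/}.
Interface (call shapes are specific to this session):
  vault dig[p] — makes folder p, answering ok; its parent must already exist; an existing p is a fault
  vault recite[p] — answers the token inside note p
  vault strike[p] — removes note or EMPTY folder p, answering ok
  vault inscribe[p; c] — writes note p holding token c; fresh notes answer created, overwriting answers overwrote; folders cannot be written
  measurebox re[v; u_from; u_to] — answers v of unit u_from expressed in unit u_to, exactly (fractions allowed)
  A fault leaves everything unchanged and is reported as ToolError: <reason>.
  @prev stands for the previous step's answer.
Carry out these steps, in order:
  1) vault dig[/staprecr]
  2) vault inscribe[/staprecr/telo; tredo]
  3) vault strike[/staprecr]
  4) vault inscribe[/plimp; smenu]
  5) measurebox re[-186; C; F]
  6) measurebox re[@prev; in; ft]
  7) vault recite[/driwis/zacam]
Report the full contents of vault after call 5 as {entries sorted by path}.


-> vault dig(p=/staprecr)
<- ok
-> vault inscribe(p=/staprecr/telo, c=tredo)
<- created
-> vault strike(p=/staprecr)
<- ToolError: not empty
-> vault inscribe(p=/plimp, c=smenu)
<- created
-> measurebox re(v=-186, u_from=C, u_to=F)
<- -1514/5
-> measurebox re(v=@prev, u_from=in, u_to=ft)
<- -757/30
-> vault recite(p=/driwis/zacam)
<- ToolError: not found

Answer: {dibru/, plimp=smenu, staprecr/, staprecr/telo=tredo}


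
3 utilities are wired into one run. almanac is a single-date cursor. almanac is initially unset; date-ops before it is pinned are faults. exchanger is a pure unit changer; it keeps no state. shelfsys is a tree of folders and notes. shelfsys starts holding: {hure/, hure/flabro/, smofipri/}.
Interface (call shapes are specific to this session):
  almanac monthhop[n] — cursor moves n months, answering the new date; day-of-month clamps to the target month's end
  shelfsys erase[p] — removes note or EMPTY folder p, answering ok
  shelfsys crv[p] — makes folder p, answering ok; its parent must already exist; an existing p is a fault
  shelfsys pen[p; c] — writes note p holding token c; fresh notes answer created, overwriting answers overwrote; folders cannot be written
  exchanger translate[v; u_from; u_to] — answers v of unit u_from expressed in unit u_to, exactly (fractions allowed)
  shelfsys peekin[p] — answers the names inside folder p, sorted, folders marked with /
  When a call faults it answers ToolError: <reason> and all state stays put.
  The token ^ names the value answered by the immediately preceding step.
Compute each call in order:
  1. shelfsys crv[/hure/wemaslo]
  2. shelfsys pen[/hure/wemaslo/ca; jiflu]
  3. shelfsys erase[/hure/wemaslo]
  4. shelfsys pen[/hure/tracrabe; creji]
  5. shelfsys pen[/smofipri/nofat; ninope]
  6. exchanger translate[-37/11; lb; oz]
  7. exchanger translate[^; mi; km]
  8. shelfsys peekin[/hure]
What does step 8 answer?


Answer: [flabro/, tracrabe, wemaslo/]

Derivation:
·→ shelfsys crv(p→/hure/wemaslo)
·← ok
·→ shelfsys pen(p→/hure/wemaslo/ca, c→jiflu)
·← created
·→ shelfsys erase(p→/hure/wemaslo)
·← ToolError: not empty
·→ shelfsys pen(p→/hure/tracrabe, c→creji)
·← created
·→ shelfsys pen(p→/smofipri/nofat, c→ninope)
·← created
·→ exchanger translate(v→-37/11, u_from→lb, u_to→oz)
·← -592/11
·→ exchanger translate(v→^, u_from→mi, u_to→km)
·← -1353312/15625
·→ shelfsys peekin(p→/hure)
·← [flabro/, tracrabe, wemaslo/]


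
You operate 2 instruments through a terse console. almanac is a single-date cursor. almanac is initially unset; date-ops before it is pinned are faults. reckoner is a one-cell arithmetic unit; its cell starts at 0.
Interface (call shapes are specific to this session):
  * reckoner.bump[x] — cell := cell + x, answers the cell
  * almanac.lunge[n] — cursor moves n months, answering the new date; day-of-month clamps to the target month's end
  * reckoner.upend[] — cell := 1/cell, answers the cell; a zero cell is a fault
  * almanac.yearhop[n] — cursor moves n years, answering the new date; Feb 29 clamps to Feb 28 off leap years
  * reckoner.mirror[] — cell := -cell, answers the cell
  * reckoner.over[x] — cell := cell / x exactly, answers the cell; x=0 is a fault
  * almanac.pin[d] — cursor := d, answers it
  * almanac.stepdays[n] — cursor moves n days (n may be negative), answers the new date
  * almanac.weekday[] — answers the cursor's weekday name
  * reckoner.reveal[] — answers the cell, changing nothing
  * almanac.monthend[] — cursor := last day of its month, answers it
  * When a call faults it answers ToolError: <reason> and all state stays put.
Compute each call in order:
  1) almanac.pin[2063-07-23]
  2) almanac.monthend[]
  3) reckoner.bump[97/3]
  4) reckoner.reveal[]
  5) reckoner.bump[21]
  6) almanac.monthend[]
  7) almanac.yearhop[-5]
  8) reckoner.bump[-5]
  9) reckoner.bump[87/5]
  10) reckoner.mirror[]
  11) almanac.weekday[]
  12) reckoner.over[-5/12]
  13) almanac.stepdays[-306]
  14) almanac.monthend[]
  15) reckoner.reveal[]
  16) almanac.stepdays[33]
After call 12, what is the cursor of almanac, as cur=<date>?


I invoke pin on d=2063-07-23: 2063-07-23.
Next I call monthend, giving 2063-07-31.
Next I call bump on x=97/3, and see 97/3.
I invoke reveal(), and get 97/3.
Next I call bump on x=21, yielding 160/3.
I try monthend(), and observe 2063-07-31.
I invoke yearhop on n=-5, and get 2058-07-31.
Next I call bump on x=-5, → 145/3.
Then bump on x=87/5, yielding 986/15.
Calling mirror, and observe -986/15.
Now I run weekday(), yielding Wednesday.
Next I call over on x=-5/12, — result: 3944/25.
Invoking stepdays on n=-306, — result: 2057-09-28.
Invoking monthend(), yielding 2057-09-30.
Now I run reveal(), — result: 3944/25.
I invoke stepdays on n=33, — result: 2057-11-02.

Answer: cur=2058-07-31


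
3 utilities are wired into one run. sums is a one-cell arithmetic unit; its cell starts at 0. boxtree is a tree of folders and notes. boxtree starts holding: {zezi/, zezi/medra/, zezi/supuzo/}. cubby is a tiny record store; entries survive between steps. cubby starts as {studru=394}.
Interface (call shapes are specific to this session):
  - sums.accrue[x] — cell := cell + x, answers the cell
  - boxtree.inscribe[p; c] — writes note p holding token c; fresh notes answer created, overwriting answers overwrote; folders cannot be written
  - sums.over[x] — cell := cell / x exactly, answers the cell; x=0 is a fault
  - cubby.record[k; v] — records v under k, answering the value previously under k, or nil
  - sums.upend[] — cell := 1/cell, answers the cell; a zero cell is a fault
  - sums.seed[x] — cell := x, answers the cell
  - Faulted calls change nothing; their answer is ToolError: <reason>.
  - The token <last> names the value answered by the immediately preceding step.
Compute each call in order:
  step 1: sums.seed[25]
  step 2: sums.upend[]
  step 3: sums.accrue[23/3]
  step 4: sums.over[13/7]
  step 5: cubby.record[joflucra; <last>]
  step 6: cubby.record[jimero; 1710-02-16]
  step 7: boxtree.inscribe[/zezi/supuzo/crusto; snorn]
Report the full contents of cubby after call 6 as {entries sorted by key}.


Answer: {jimero=1710-02-16, joflucra=4046/975, studru=394}

Derivation:
Now I run seed on x→25, and see 25.
I call upend(), and see 1/25.
I call accrue on x→23/3, → 578/75.
Calling over on x→13/7, and get 4046/975.
I run record on k→joflucra, v→<last>, yielding nil.
Invoking record on k→jimero, v→1710-02-16, → nil.
I use inscribe on p→/zezi/supuzo/crusto, c→snorn, and get created.


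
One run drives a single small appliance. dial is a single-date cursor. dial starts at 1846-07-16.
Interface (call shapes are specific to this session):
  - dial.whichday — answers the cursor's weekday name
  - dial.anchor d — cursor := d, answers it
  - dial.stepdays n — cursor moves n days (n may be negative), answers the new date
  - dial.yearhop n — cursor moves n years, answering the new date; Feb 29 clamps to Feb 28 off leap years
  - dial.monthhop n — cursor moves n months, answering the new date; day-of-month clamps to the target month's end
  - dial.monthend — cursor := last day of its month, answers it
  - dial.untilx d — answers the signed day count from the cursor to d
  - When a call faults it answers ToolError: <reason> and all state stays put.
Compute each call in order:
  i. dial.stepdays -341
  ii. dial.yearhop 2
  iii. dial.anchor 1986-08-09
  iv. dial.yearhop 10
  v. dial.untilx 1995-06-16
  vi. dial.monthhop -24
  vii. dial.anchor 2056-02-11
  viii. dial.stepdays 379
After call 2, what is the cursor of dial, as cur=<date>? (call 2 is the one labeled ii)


Answer: cur=1847-08-09

Derivation:
-> dial.stepdays(-341)
<- 1845-08-09
-> dial.yearhop(2)
<- 1847-08-09
-> dial.anchor(1986-08-09)
<- 1986-08-09
-> dial.yearhop(10)
<- 1996-08-09
-> dial.untilx(1995-06-16)
<- -420
-> dial.monthhop(-24)
<- 1994-08-09
-> dial.anchor(2056-02-11)
<- 2056-02-11
-> dial.stepdays(379)
<- 2057-02-24


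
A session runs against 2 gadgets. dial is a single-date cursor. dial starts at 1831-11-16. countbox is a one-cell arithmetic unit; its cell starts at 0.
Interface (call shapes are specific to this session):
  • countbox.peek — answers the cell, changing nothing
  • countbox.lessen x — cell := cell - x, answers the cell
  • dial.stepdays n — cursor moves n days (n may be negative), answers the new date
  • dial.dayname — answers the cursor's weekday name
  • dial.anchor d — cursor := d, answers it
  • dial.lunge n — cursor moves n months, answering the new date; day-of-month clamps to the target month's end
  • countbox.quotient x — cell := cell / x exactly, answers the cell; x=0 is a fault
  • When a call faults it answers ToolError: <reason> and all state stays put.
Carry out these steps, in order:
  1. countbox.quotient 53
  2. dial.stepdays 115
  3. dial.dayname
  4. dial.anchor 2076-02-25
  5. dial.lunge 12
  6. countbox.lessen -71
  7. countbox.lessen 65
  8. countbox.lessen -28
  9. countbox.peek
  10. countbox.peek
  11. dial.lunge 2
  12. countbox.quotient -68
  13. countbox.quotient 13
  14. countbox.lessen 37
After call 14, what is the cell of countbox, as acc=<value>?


Answer: acc=-963/26

Derivation:
·→ quotient(x→53)
·← 0
·→ stepdays(n→115)
·← 1832-03-10
·→ dayname()
·← Saturday
·→ anchor(d→2076-02-25)
·← 2076-02-25
·→ lunge(n→12)
·← 2077-02-25
·→ lessen(x→-71)
·← 71
·→ lessen(x→65)
·← 6
·→ lessen(x→-28)
·← 34
·→ peek()
·← 34
·→ peek()
·← 34
·→ lunge(n→2)
·← 2077-04-25
·→ quotient(x→-68)
·← -1/2
·→ quotient(x→13)
·← -1/26
·→ lessen(x→37)
·← -963/26


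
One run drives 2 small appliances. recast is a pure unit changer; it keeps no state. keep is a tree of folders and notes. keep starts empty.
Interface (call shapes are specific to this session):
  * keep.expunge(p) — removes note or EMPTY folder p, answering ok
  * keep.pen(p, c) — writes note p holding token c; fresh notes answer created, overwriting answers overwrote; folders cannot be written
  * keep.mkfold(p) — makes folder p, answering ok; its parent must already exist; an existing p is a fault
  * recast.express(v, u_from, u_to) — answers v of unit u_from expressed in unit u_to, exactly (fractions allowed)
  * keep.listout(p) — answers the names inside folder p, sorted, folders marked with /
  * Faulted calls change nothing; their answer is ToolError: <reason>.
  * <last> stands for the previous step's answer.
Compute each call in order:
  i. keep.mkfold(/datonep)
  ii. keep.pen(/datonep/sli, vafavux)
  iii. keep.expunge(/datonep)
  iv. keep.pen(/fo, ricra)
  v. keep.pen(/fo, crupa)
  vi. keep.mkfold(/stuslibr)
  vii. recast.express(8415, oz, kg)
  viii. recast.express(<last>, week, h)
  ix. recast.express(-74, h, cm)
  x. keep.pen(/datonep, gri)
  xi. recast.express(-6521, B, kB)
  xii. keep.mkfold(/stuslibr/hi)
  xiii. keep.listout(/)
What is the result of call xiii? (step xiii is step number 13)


> keep.mkfold p: /datonep
[out] ok
> keep.pen p: /datonep/sli c: vafavux
[out] created
> keep.expunge p: /datonep
[out] ToolError: not empty
> keep.pen p: /fo c: ricra
[out] created
> keep.pen p: /fo c: crupa
[out] overwrote
> keep.mkfold p: /stuslibr
[out] ok
> recast.express v: 8415 u_from: oz u_to: kg
[out] 76339595871/320000000
> recast.express v: <last> u_from: week u_to: h
[out] 1603131513291/40000000
> recast.express v: -74 u_from: h u_to: cm
[out] ToolError: incompatible units
> keep.pen p: /datonep c: gri
[out] ToolError: is a directory
> recast.express v: -6521 u_from: B u_to: kB
[out] -6521/1000
> keep.mkfold p: /stuslibr/hi
[out] ok
> keep.listout p: /
[out] [datonep/, fo, stuslibr/]

Answer: [datonep/, fo, stuslibr/]


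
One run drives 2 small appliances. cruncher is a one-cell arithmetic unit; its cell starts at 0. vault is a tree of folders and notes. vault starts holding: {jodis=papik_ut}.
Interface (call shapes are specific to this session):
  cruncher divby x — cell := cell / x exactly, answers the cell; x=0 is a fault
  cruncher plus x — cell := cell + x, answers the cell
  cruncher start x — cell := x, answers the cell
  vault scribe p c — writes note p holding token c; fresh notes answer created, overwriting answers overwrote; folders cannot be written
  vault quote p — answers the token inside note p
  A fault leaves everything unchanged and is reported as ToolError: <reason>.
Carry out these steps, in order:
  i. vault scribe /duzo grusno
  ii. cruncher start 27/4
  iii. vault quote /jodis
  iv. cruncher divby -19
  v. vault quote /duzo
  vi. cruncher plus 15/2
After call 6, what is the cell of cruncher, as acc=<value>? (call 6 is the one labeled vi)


> vault scribe p='/duzo' c='grusno'
  created
> cruncher start x='27/4'
  27/4
> vault quote p='/jodis'
  papik_ut
> cruncher divby x='-19'
  -27/76
> vault quote p='/duzo'
  grusno
> cruncher plus x='15/2'
  543/76

Answer: acc=543/76


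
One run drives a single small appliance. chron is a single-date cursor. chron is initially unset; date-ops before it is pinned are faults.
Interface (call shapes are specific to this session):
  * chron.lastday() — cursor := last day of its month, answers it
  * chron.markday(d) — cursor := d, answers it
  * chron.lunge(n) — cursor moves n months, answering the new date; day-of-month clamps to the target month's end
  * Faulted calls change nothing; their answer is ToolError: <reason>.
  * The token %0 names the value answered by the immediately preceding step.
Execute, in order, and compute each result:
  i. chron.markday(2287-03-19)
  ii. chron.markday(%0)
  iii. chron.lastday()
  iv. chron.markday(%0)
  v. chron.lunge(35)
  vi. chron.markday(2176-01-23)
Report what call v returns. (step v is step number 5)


Answer: 2290-02-28

Derivation:
~$ chron.markday d='2287-03-19'
= 2287-03-19
~$ chron.markday d='%0'
= 2287-03-19
~$ chron.lastday
= 2287-03-31
~$ chron.markday d='%0'
= 2287-03-31
~$ chron.lunge n='35'
= 2290-02-28
~$ chron.markday d='2176-01-23'
= 2176-01-23


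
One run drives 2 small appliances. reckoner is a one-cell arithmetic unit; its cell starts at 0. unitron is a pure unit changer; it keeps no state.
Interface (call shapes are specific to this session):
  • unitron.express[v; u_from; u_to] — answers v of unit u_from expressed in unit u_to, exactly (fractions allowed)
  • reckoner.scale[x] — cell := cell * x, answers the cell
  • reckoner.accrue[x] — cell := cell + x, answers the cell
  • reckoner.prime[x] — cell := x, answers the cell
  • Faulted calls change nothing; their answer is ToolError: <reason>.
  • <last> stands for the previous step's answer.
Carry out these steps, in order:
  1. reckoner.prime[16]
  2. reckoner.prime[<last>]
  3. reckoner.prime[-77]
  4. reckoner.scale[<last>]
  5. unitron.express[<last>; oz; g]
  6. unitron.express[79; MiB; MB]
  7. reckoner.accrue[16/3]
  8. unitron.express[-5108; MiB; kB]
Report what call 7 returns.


-> reckoner.prime(x: 16)
<- 16
-> reckoner.prime(x: <last>)
<- 16
-> reckoner.prime(x: -77)
<- -77
-> reckoner.scale(x: <last>)
<- 5929
-> unitron.express(v: <last>, u_from: oz, u_to: g)
<- 268934916173/1600000
-> unitron.express(v: 79, u_from: MiB, u_to: MB)
<- 1294336/15625
-> reckoner.accrue(x: 16/3)
<- 17803/3
-> unitron.express(v: -5108, u_from: MiB, u_to: kB)
<- -669515776/125

Answer: 17803/3


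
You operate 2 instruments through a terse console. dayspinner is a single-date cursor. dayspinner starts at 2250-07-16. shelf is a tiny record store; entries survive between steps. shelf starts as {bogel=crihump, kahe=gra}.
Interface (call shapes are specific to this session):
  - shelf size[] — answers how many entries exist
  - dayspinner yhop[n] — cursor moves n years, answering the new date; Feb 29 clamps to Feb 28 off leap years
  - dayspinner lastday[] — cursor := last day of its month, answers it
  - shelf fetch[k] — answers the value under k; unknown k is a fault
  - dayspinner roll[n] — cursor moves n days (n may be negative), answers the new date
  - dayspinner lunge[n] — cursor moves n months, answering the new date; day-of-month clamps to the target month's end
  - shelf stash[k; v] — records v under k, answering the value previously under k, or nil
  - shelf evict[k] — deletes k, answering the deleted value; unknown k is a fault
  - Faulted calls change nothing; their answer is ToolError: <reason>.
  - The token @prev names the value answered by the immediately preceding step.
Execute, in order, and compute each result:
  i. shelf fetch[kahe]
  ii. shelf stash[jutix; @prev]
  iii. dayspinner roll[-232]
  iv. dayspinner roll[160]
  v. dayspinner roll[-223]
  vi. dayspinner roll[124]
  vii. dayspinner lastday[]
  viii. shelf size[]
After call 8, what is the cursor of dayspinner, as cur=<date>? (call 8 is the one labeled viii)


Answer: cur=2250-01-31

Derivation:
==> shelf fetch(kahe)
<== gra
==> shelf stash(jutix, @prev)
<== nil
==> dayspinner roll(-232)
<== 2249-11-26
==> dayspinner roll(160)
<== 2250-05-05
==> dayspinner roll(-223)
<== 2249-09-24
==> dayspinner roll(124)
<== 2250-01-26
==> dayspinner lastday()
<== 2250-01-31
==> shelf size()
<== 3


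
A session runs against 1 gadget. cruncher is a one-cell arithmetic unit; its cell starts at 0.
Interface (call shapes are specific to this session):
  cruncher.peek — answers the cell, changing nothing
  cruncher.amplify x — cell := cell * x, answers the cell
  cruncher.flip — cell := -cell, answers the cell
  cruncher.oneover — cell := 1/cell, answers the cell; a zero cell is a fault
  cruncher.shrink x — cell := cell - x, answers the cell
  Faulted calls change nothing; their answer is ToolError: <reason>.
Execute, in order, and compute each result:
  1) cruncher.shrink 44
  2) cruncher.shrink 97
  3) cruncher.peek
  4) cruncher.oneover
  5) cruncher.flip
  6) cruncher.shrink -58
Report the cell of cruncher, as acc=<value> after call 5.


Answer: acc=1/141

Derivation:
-- 1. cruncher.shrink(x='44') : -44
-- 2. cruncher.shrink(x='97') : -141
-- 3. cruncher.peek() : -141
-- 4. cruncher.oneover() : -1/141
-- 5. cruncher.flip() : 1/141
-- 6. cruncher.shrink(x='-58') : 8179/141
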